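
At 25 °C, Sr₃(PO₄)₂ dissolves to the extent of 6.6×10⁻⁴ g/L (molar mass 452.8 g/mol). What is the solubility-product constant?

Ksp = 7.1×10⁻²⁸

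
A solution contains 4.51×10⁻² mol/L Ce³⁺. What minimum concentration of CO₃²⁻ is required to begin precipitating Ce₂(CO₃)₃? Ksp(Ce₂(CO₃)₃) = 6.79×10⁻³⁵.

3.22×10⁻¹¹ M

Each salt precipitates once Q = Ksp for that salt.
Ce₂(CO₃)₃(s) ⇌ 2 Ce³⁺(aq) + 3 CO₃²⁻(aq)
Ksp = [Ce³⁺]^2[CO₃²⁻]^3 = [CO₃²⁻]^3(4.51×10⁻²)^2
[CO₃²⁻]^3 = 6.79×10⁻³⁵ / (4.51×10⁻²)^2 = 3.34×10⁻³²
[CO₃²⁻] = 3.22×10⁻¹¹ mol/L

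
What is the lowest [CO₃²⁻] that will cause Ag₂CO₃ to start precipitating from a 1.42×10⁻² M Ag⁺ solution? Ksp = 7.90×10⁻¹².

3.92×10⁻⁸ M

A salt starts to precipitate once the ion product Q reaches its Ksp.
Ag₂CO₃(s) ⇌ 2 Ag⁺(aq) + CO₃²⁻(aq)
Ksp = [Ag⁺]^2[CO₃²⁻] = [CO₃²⁻](1.42×10⁻²)^2
[CO₃²⁻] = 7.90×10⁻¹² / (1.42×10⁻²)^2 = 3.92×10⁻⁸
[CO₃²⁻] = 3.92×10⁻⁸ M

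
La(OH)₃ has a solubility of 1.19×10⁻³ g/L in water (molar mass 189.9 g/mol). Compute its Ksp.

Ksp = 4.16×10⁻²⁰

s = (1.19×10⁻³ g L⁻¹)/(189.9 g mol⁻¹) = 6.2665×10⁻⁶ M
La(OH)₃(s) ⇌ La³⁺(aq) + 3 OH⁻(aq)
If s mol/L of La(OH)₃ dissolves, [La³⁺] = s and [OH⁻] = 3s.
Ksp = [La³⁺][OH⁻]^3 = s · (3s)^3 = 27s^4
Ksp = 27 × (6.2665×10⁻⁶)^4 = 4.16×10⁻²⁰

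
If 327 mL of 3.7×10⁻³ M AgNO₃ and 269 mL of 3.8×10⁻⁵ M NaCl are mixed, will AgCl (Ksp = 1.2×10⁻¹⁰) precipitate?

Yes

After mixing, V = 327 mL + 269 mL = 596 mL.
[Ag⁺] = (3.7×10⁻³)(327)/596 = 2.0×10⁻³ M
[Cl⁻] = (3.8×10⁻⁵)(269)/596 = 1.7×10⁻⁵ M
Q = [Ag⁺][Cl⁻] = 3.5×10⁻⁸
Q = 3.5×10⁻⁸ > Ksp = 1.2×10⁻¹⁰, so the solution is supersaturated and AgCl precipitates.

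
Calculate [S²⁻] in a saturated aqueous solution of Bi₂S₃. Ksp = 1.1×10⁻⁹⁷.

Bi₂S₃(s) ⇌ 2 Bi³⁺(aq) + 3 S²⁻(aq)
With molar solubility s: [Bi³⁺] = 2s, [S²⁻] = 3s.
Ksp = [Bi³⁺]^2[S²⁻]^3 = (2s)^2 · (3s)^3 = 108s^5 = 1.1×10⁻⁹⁷
s = 1.6×10⁻²⁰ M
[S²⁻] = 3s = 4.8×10⁻²⁰ M

4.8×10⁻²⁰ M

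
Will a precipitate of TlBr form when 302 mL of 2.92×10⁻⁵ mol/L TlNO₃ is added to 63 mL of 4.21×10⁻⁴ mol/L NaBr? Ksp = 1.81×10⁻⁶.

Total volume after mixing = 302 + 63 = 365 mL.
[Tl⁺] = (2.92×10⁻⁵)(302)/365 = 2.42×10⁻⁵ mol/L
[Br⁻] = (4.21×10⁻⁴)(63)/365 = 7.27×10⁻⁵ mol/L
Q = [Tl⁺][Br⁻] = 1.76×10⁻⁹
Since Q (1.76×10⁻⁹) is less than Ksp (1.81×10⁻⁶), no TlBr precipitates.

No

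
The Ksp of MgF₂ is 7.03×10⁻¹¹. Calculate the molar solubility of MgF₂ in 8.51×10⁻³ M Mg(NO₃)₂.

MgF₂(s) ⇌ Mg²⁺(aq) + 2 F⁻(aq)
Mg²⁺ is already present at 8.51×10⁻³ M. If s mol/L of MgF₂ dissolves, [F⁻] = 2s while [Mg²⁺] ≈ 8.51×10⁻³ M.
Ksp = [Mg²⁺][F⁻]^2 = (8.51×10⁻³)(2s)^2
(2s)^2 = 7.03×10⁻¹¹ / (8.51×10⁻³) = 8.26×10⁻⁹
s = 4.54×10⁻⁵ M

4.54×10⁻⁵ M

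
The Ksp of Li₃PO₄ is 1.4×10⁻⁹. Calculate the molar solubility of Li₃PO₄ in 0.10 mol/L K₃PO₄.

8.0×10⁻⁴ M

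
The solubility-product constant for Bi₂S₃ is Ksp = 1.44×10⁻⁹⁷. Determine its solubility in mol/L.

Bi₂S₃(s) ⇌ 2 Bi³⁺(aq) + 3 S²⁻(aq)
For each mole of Bi₂S₃ that dissolves per liter, [Bi³⁺] = 2s and [S²⁻] = 3s; let s denote this solubility.
Ksp = [Bi³⁺]^2[S²⁻]^3 = (2s)^2 · (3s)^3 = 108s^5
108s^5 = 1.44×10⁻⁹⁷  ⇒  s^5 = 1.33×10⁻⁹⁹
s = (1.33×10⁻⁹⁹)^(1/5) = 1.68×10⁻²⁰ mol L⁻¹

1.68×10⁻²⁰ M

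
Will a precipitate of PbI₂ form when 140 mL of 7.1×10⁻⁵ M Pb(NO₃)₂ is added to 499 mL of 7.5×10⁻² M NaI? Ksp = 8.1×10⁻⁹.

After mixing, V = 140 mL + 499 mL = 639 mL.
[Pb²⁺] = (7.1×10⁻⁵)(140)/639 = 1.6×10⁻⁵ M
[I⁻] = (7.5×10⁻²)(499)/639 = 5.9×10⁻² M
Q = [Pb²⁺][I⁻]^2 = 5.3×10⁻⁸
Since Q (5.3×10⁻⁸) exceeds Ksp (8.1×10⁻⁹), PbI₂ will precipitate.

Yes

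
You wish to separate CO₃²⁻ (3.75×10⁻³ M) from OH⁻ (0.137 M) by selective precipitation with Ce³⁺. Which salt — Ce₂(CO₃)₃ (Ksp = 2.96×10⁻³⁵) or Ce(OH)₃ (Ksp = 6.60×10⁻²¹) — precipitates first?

Ce(OH)₃

The threshold for precipitation is Q = Ksp.
For Ce₂(CO₃)₃: [Ce³⁺] = (Ksp/[CO₃²⁻]^3)^(1/2) = 2.37×10⁻¹⁴ M
For Ce(OH)₃: [Ce³⁺] = (Ksp/[OH⁻]^3) = 2.57×10⁻¹⁸ M
Ce(OH)₃ requires the lower [Ce³⁺], so it precipitates first.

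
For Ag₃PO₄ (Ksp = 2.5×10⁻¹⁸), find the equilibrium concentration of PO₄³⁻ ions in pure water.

Ag₃PO₄(s) ⇌ 3 Ag⁺(aq) + PO₄³⁻(aq)
Let s be the molar solubility. Then [Ag⁺] = 3s and [PO₄³⁻] = s.
Ksp = [Ag⁺]^3[PO₄³⁻] = (3s)^3 · s = 27s^4 = 2.5×10⁻¹⁸
s = 1.7×10⁻⁵ mol/L
[PO₄³⁻] = s = 1.7×10⁻⁵ mol/L

1.7×10⁻⁵ M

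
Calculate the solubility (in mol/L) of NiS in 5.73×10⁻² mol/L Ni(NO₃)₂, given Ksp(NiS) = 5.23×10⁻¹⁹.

9.13×10⁻¹⁸ M

NiS(s) ⇌ Ni²⁺(aq) + S²⁻(aq)
The solution already contains Ni²⁺ at 5.73×10⁻² mol/L. Let s be the molar solubility of NiS.
[Ni²⁺] ≈ 5.73×10⁻² mol/L (common ion dominates); [S²⁻] = s.
Ksp = [Ni²⁺][S²⁻] = (5.73×10⁻²)s
s = 5.23×10⁻¹⁹ / (5.73×10⁻²) = 9.13×10⁻¹⁸
s = 9.13×10⁻¹⁸ mol/L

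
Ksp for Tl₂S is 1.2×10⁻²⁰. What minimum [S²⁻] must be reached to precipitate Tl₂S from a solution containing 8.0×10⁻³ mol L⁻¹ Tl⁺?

1.9×10⁻¹⁶ M

A salt starts to precipitate once the ion product Q reaches its Ksp.
Tl₂S(s) ⇌ 2 Tl⁺(aq) + S²⁻(aq)
Ksp = [Tl⁺]^2[S²⁻] = [S²⁻](8.0×10⁻³)^2
[S²⁻] = 1.2×10⁻²⁰ / (8.0×10⁻³)^2 = 1.9×10⁻¹⁶
[S²⁻] = 1.9×10⁻¹⁶ mol L⁻¹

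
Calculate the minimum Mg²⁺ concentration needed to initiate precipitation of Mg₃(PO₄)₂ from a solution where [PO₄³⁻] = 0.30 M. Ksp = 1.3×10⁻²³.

5.2×10⁻⁸ M

The threshold for precipitation is Q = Ksp.
Mg₃(PO₄)₂(s) ⇌ 3 Mg²⁺(aq) + 2 PO₄³⁻(aq)
Ksp = [Mg²⁺]^3[PO₄³⁻]^2 = [Mg²⁺]^3(0.30)^2
[Mg²⁺]^3 = 1.3×10⁻²³ / (0.30)^2 = 1.4×10⁻²²
[Mg²⁺] = 5.2×10⁻⁸ M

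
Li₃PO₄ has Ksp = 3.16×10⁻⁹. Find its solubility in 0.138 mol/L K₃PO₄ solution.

Li₃PO₄(s) ⇌ 3 Li⁺(aq) + PO₄³⁻(aq)
With PO₄³⁻ already at 0.138 mol/L and s small, take [PO₄³⁻] ≈ 0.138 mol/L and [Li⁺] = 3s.
Ksp = [Li⁺]^3[PO₄³⁻] = (3s)^3(0.138)
(3s)^3 = 3.16×10⁻⁹ / (0.138) = 2.29×10⁻⁸
s = 9.47×10⁻⁴ mol/L

9.47×10⁻⁴ M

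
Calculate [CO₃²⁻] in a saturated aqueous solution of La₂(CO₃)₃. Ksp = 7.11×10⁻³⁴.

La₂(CO₃)₃(s) ⇌ 2 La³⁺(aq) + 3 CO₃²⁻(aq)
For each mole of La₂(CO₃)₃ that dissolves per liter, [La³⁺] = 2s and [CO₃²⁻] = 3s; let s denote this solubility.
Ksp = [La³⁺]^2[CO₃²⁻]^3 = (2s)^2 · (3s)^3 = 108s^5 = 7.11×10⁻³⁴
s = 9.20×10⁻⁸ mol L⁻¹
[CO₃²⁻] = 3s = 2.76×10⁻⁷ mol L⁻¹

2.76×10⁻⁷ M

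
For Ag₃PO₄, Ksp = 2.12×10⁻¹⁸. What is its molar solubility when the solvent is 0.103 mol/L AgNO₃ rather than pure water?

1.94×10⁻¹⁵ M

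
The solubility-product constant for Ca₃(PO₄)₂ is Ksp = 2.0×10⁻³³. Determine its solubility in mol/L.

1.1×10⁻⁷ M

Ca₃(PO₄)₂(s) ⇌ 3 Ca²⁺(aq) + 2 PO₄³⁻(aq)
Call the molar solubility s, so that [Ca²⁺] = 3s and [PO₄³⁻] = 2s.
Ksp = [Ca²⁺]^3[PO₄³⁻]^2 = (3s)^3 · (2s)^2 = 108s^5
108s^5 = 2.0×10⁻³³  ⇒  s^5 = 1.9×10⁻³⁵
Taking the 5th root, s = 1.1×10⁻⁷ mol L⁻¹.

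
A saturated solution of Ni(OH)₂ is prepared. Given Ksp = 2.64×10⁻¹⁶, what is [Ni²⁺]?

Ni(OH)₂(s) ⇌ Ni²⁺(aq) + 2 OH⁻(aq)
With molar solubility s: [Ni²⁺] = s, [OH⁻] = 2s.
Ksp = [Ni²⁺][OH⁻]^2 = s · (2s)^2 = 4s^3 = 2.64×10⁻¹⁶
s = 4.04×10⁻⁶ mol L⁻¹
[Ni²⁺] = s = 4.04×10⁻⁶ mol L⁻¹

4.04×10⁻⁶ M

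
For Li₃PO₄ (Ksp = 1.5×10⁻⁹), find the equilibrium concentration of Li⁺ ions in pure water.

Li₃PO₄(s) ⇌ 3 Li⁺(aq) + PO₄³⁻(aq)
With molar solubility s: [Li⁺] = 3s, [PO₄³⁻] = s.
Ksp = [Li⁺]^3[PO₄³⁻] = (3s)^3 · s = 27s^4 = 1.5×10⁻⁹
s = 2.7×10⁻³ M
[Li⁺] = 3s = 8.2×10⁻³ M

8.2×10⁻³ M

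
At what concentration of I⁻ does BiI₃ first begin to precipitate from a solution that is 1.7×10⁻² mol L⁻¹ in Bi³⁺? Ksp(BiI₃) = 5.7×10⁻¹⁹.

3.2×10⁻⁶ M

Precipitation of each salt begins when its ion product equals Ksp.
BiI₃(s) ⇌ Bi³⁺(aq) + 3 I⁻(aq)
Ksp = [Bi³⁺][I⁻]^3 = [I⁻]^3(1.7×10⁻²)
[I⁻]^3 = 5.7×10⁻¹⁹ / (1.7×10⁻²) = 3.4×10⁻¹⁷
[I⁻] = 3.2×10⁻⁶ mol L⁻¹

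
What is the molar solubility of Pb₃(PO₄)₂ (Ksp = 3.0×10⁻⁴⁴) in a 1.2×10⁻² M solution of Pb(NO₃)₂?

Pb₃(PO₄)₂(s) ⇌ 3 Pb²⁺(aq) + 2 PO₄³⁻(aq)
Pb²⁺ is already present at 1.2×10⁻² M. If s mol/L of Pb₃(PO₄)₂ dissolves, [PO₄³⁻] = 2s while [Pb²⁺] ≈ 1.2×10⁻² M.
Ksp = [Pb²⁺]^3[PO₄³⁻]^2 = (1.2×10⁻²)^3(2s)^2
(2s)^2 = 3.0×10⁻⁴⁴ / (1.2×10⁻²)^3 = 1.7×10⁻³⁸
s = 6.6×10⁻²⁰ M

6.6×10⁻²⁰ M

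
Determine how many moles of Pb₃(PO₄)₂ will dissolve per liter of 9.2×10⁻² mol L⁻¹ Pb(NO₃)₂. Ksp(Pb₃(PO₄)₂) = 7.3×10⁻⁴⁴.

4.8×10⁻²¹ M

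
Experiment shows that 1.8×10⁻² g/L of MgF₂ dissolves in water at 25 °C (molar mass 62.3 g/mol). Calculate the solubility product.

Ksp = 9.6×10⁻¹¹

Molar solubility s = (1.8×10⁻² g/L) / (62.3 g/mol) = 2.889×10⁻⁴ mol/L
MgF₂(s) ⇌ Mg²⁺(aq) + 2 F⁻(aq)
If s mol/L of MgF₂ dissolves, [Mg²⁺] = s and [F⁻] = 2s.
Ksp = [Mg²⁺][F⁻]^2 = s · (2s)^2 = 4s^3
Ksp = 4 × (2.889×10⁻⁴)^3 = 9.6×10⁻¹¹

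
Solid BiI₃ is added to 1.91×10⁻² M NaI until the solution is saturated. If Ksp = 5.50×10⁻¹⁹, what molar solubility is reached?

BiI₃(s) ⇌ Bi³⁺(aq) + 3 I⁻(aq)
The solution already contains I⁻ at 1.91×10⁻² M. Let s be the molar solubility of BiI₃.
[I⁻] ≈ 1.91×10⁻² M (common ion dominates); [Bi³⁺] = s.
Ksp = [Bi³⁺][I⁻]^3 = s(1.91×10⁻²)^3
s = 5.50×10⁻¹⁹ / (1.91×10⁻²)^3 = 7.89×10⁻¹⁴
s = 7.89×10⁻¹⁴ M

7.89×10⁻¹⁴ M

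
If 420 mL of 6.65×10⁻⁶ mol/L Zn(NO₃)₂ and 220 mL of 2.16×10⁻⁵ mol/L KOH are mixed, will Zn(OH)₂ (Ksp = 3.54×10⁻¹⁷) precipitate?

After mixing, V = 420 mL + 220 mL = 640 mL.
[Zn²⁺] = (6.65×10⁻⁶)(420)/640 = 4.36×10⁻⁶ mol/L
[OH⁻] = (2.16×10⁻⁵)(220)/640 = 7.43×10⁻⁶ mol/L
Q = [Zn²⁺][OH⁻]^2 = 2.41×10⁻¹⁶
Since Q (2.41×10⁻¹⁶) exceeds Ksp (3.54×10⁻¹⁷), Zn(OH)₂ will precipitate.

Yes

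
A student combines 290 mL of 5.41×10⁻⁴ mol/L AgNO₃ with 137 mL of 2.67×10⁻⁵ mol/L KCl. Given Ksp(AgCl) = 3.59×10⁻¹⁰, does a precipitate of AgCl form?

Total volume after mixing = 290 + 137 = 427 mL.
[Ag⁺] = (5.41×10⁻⁴)(290)/427 = 3.67×10⁻⁴ mol/L
[Cl⁻] = (2.67×10⁻⁵)(137)/427 = 8.57×10⁻⁶ mol/L
Q = [Ag⁺][Cl⁻] = 3.15×10⁻⁹
Because Q > Ksp (3.15×10⁻⁹ vs 3.59×10⁻¹⁰), a precipitate of AgCl forms.

Yes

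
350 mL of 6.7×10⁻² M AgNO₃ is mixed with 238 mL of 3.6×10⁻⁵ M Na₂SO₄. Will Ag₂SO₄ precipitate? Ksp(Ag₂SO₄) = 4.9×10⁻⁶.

After mixing, V = 350 mL + 238 mL = 588 mL.
[Ag⁺] = (6.7×10⁻²)(350)/588 = 4.0×10⁻² M
[SO₄²⁻] = (3.6×10⁻⁵)(238)/588 = 1.5×10⁻⁵ M
Q = [Ag⁺]^2[SO₄²⁻] = 2.3×10⁻⁸
Q = 2.3×10⁻⁸ < Ksp = 4.9×10⁻⁶, so the solution is unsaturated and no precipitate forms.

No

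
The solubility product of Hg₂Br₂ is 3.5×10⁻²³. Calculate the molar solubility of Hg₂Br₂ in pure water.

Hg₂Br₂(s) ⇌ Hg₂²⁺(aq) + 2 Br⁻(aq)
Call the molar solubility s, so that [Hg₂²⁺] = s and [Br⁻] = 2s.
Ksp = [Hg₂²⁺][Br⁻]^2 = s · (2s)^2 = 4s^3
4s^3 = 3.5×10⁻²³  ⇒  s^3 = 8.8×10⁻²⁴
s = (8.8×10⁻²⁴)^(1/3) = 2.1×10⁻⁸ mol L⁻¹

2.1×10⁻⁸ M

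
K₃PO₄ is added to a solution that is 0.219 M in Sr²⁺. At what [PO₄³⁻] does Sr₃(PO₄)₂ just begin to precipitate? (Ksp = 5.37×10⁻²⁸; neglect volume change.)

2.26×10⁻¹³ M

Precipitation of each salt begins when its ion product equals Ksp.
Sr₃(PO₄)₂(s) ⇌ 3 Sr²⁺(aq) + 2 PO₄³⁻(aq)
Ksp = [Sr²⁺]^3[PO₄³⁻]^2 = [PO₄³⁻]^2(0.219)^3
[PO₄³⁻]^2 = 5.37×10⁻²⁸ / (0.219)^3 = 5.11×10⁻²⁶
[PO₄³⁻] = 2.26×10⁻¹³ M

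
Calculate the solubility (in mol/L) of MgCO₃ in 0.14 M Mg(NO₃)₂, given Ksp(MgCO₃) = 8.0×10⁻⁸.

5.7×10⁻⁷ M

MgCO₃(s) ⇌ Mg²⁺(aq) + CO₃²⁻(aq)
Mg²⁺ is already present at 0.14 M. If s mol/L of MgCO₃ dissolves, [CO₃²⁻] = s while [Mg²⁺] ≈ 0.14 M.
Ksp = [Mg²⁺][CO₃²⁻] = (0.14)s
s = 8.0×10⁻⁸ / (0.14) = 5.7×10⁻⁷
s = 5.7×10⁻⁷ M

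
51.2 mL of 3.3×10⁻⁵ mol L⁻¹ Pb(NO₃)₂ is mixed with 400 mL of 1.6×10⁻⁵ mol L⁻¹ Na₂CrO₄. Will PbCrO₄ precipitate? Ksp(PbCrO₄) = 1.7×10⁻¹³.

Total volume after mixing = 51.2 + 400 = 451.2 mL.
[Pb²⁺] = (3.3×10⁻⁵)(51.2)/451.2 = 3.7×10⁻⁶ mol L⁻¹
[CrO₄²⁻] = (1.6×10⁻⁵)(400)/451.2 = 1.4×10⁻⁵ mol L⁻¹
Q = [Pb²⁺][CrO₄²⁻] = 5.3×10⁻¹¹
Because Q > Ksp (5.3×10⁻¹¹ vs 1.7×10⁻¹³), a precipitate of PbCrO₄ forms.

Yes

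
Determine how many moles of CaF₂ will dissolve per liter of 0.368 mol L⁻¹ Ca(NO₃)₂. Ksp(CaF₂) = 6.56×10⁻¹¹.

CaF₂(s) ⇌ Ca²⁺(aq) + 2 F⁻(aq)
Ca²⁺ is already present at 0.368 mol L⁻¹. If s mol/L of CaF₂ dissolves, [F⁻] = 2s while [Ca²⁺] ≈ 0.368 mol L⁻¹.
Ksp = [Ca²⁺][F⁻]^2 = (0.368)(2s)^2
(2s)^2 = 6.56×10⁻¹¹ / (0.368) = 1.78×10⁻¹⁰
s = 6.68×10⁻⁶ mol L⁻¹

6.68×10⁻⁶ M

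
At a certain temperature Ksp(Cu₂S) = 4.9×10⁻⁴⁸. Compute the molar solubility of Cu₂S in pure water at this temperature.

Cu₂S(s) ⇌ 2 Cu⁺(aq) + S²⁻(aq)
With molar solubility s: [Cu⁺] = 2s, [S²⁻] = s.
Ksp = [Cu⁺]^2[S²⁻] = (2s)^2 · s = 4s^3
4s^3 = 4.9×10⁻⁴⁸  ⇒  s^3 = 1.2×10⁻⁴⁸
Taking the 3rd root, s = 1.1×10⁻¹⁶ mol L⁻¹.

1.1×10⁻¹⁶ M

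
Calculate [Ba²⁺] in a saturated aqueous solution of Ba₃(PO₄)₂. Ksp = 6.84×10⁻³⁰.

Ba₃(PO₄)₂(s) ⇌ 3 Ba²⁺(aq) + 2 PO₄³⁻(aq)
If s mol/L of Ba₃(PO₄)₂ dissolves, [Ba²⁺] = 3s and [PO₄³⁻] = 2s.
Ksp = [Ba²⁺]^3[PO₄³⁻]^2 = (3s)^3 · (2s)^2 = 108s^5 = 6.84×10⁻³⁰
s = 5.76×10⁻⁷ mol L⁻¹
[Ba²⁺] = 3s = 1.73×10⁻⁶ mol L⁻¹

1.73×10⁻⁶ M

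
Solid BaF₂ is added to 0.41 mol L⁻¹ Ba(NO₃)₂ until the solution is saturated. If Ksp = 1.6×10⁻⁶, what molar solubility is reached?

9.9×10⁻⁴ M

BaF₂(s) ⇌ Ba²⁺(aq) + 2 F⁻(aq)
With Ba²⁺ already at 0.41 mol L⁻¹ and s small, take [Ba²⁺] ≈ 0.41 mol L⁻¹ and [F⁻] = 2s.
Ksp = [Ba²⁺][F⁻]^2 = (0.41)(2s)^2
(2s)^2 = 1.6×10⁻⁶ / (0.41) = 3.9×10⁻⁶
s = 9.9×10⁻⁴ mol L⁻¹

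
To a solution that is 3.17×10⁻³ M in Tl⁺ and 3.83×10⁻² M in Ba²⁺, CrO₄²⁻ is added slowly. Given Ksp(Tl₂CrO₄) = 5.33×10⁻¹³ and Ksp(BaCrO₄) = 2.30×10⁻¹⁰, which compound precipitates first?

A salt starts to precipitate once the ion product Q reaches its Ksp.
For Tl₂CrO₄: [CrO₄²⁻] = (Ksp/[Tl⁺]^2) = 5.30×10⁻⁸ M
For BaCrO₄: [CrO₄²⁻] = (Ksp/[Ba²⁺]) = 6.01×10⁻⁹ M
The smaller threshold [CrO₄²⁻] is reached first, so BaCrO₄ precipitates first.

BaCrO₄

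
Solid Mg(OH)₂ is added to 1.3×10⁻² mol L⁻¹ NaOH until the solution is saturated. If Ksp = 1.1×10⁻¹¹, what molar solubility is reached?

Mg(OH)₂(s) ⇌ Mg²⁺(aq) + 2 OH⁻(aq)
With OH⁻ already at 1.3×10⁻² mol L⁻¹ and s small, take [OH⁻] ≈ 1.3×10⁻² mol L⁻¹ and [Mg²⁺] = s.
Ksp = [Mg²⁺][OH⁻]^2 = s(1.3×10⁻²)^2
s = 1.1×10⁻¹¹ / (1.3×10⁻²)^2 = 6.5×10⁻⁸
s = 6.5×10⁻⁸ mol L⁻¹

6.5×10⁻⁸ M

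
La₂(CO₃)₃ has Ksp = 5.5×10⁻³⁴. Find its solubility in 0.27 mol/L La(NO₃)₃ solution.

La₂(CO₃)₃(s) ⇌ 2 La³⁺(aq) + 3 CO₃²⁻(aq)
La³⁺ is already present at 0.27 mol/L. If s mol/L of La₂(CO₃)₃ dissolves, [CO₃²⁻] = 3s while [La³⁺] ≈ 0.27 mol/L.
Ksp = [La³⁺]^2[CO₃²⁻]^3 = (0.27)^2(3s)^3
(3s)^3 = 5.5×10⁻³⁴ / (0.27)^2 = 7.5×10⁻³³
s = 6.5×10⁻¹² mol/L

6.5×10⁻¹² M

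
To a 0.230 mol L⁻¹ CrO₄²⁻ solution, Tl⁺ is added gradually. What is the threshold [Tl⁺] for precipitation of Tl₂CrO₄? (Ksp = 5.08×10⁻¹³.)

Each salt precipitates once Q = Ksp for that salt.
Tl₂CrO₄(s) ⇌ 2 Tl⁺(aq) + CrO₄²⁻(aq)
Ksp = [Tl⁺]^2[CrO₄²⁻] = [Tl⁺]^2(0.230)
[Tl⁺]^2 = 5.08×10⁻¹³ / (0.230) = 2.21×10⁻¹²
[Tl⁺] = 1.49×10⁻⁶ mol L⁻¹

1.49×10⁻⁶ M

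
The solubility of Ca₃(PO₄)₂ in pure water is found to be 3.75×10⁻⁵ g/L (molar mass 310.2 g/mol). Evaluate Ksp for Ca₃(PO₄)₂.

s = (3.75×10⁻⁵ g L⁻¹)/(310.2 g mol⁻¹) = 1.2089×10⁻⁷ M
Ca₃(PO₄)₂(s) ⇌ 3 Ca²⁺(aq) + 2 PO₄³⁻(aq)
Call the molar solubility s, so that [Ca²⁺] = 3s and [PO₄³⁻] = 2s.
Ksp = [Ca²⁺]^3[PO₄³⁻]^2 = (3s)^3 · (2s)^2 = 108s^5
Ksp = 108 × (1.2089×10⁻⁷)^5 = 2.79×10⁻³³

Ksp = 2.79×10⁻³³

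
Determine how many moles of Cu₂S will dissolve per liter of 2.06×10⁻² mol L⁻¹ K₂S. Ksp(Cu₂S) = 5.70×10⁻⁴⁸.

8.32×10⁻²⁴ M

Cu₂S(s) ⇌ 2 Cu⁺(aq) + S²⁻(aq)
The solution already contains S²⁻ at 2.06×10⁻² mol L⁻¹. Let s be the molar solubility of Cu₂S.
[S²⁻] ≈ 2.06×10⁻² mol L⁻¹ (common ion dominates); [Cu⁺] = 2s.
Ksp = [Cu⁺]^2[S²⁻] = (2s)^2(2.06×10⁻²)
(2s)^2 = 5.70×10⁻⁴⁸ / (2.06×10⁻²) = 2.77×10⁻⁴⁶
s = 8.32×10⁻²⁴ mol L⁻¹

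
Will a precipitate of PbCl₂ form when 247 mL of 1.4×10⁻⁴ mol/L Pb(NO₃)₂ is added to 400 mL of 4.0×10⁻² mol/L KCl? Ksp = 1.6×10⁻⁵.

No

The combined volume is 647 mL.
[Pb²⁺] = (1.4×10⁻⁴)(247)/647 = 5.3×10⁻⁵ mol/L
[Cl⁻] = (4.0×10⁻²)(400)/647 = 2.5×10⁻² mol/L
Q = [Pb²⁺][Cl⁻]^2 = 3.3×10⁻⁸
Since Q (3.3×10⁻⁸) is less than Ksp (1.6×10⁻⁵), no PbCl₂ precipitates.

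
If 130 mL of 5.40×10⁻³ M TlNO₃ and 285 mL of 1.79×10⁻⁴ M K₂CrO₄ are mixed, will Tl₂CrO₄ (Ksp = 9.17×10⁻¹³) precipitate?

After mixing, V = 130 mL + 285 mL = 415 mL.
[Tl⁺] = (5.40×10⁻³)(130)/415 = 1.69×10⁻³ M
[CrO₄²⁻] = (1.79×10⁻⁴)(285)/415 = 1.23×10⁻⁴ M
Q = [Tl⁺]^2[CrO₄²⁻] = 3.52×10⁻¹⁰
Q = 3.52×10⁻¹⁰ > Ksp = 9.17×10⁻¹³, so the solution is supersaturated and Tl₂CrO₄ precipitates.

Yes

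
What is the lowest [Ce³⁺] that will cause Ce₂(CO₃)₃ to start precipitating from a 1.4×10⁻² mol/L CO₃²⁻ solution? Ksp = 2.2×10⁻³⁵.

2.8×10⁻¹⁵ M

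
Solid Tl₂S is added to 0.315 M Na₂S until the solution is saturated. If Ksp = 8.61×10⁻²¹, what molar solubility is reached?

Tl₂S(s) ⇌ 2 Tl⁺(aq) + S²⁻(aq)
S²⁻ is already present at 0.315 M. If s mol/L of Tl₂S dissolves, [Tl⁺] = 2s while [S²⁻] ≈ 0.315 M.
Ksp = [Tl⁺]^2[S²⁻] = (2s)^2(0.315)
(2s)^2 = 8.61×10⁻²¹ / (0.315) = 2.73×10⁻²⁰
s = 8.27×10⁻¹¹ M

8.27×10⁻¹¹ M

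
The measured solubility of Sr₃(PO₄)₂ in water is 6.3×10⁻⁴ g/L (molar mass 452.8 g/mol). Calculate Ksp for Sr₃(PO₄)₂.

Ksp = 5.6×10⁻²⁸

Molar solubility s = (6.3×10⁻⁴ g/L) / (452.8 g/mol) = 1.391×10⁻⁶ mol/L
Sr₃(PO₄)₂(s) ⇌ 3 Sr²⁺(aq) + 2 PO₄³⁻(aq)
Let s be the molar solubility. Then [Sr²⁺] = 3s and [PO₄³⁻] = 2s.
Ksp = [Sr²⁺]^3[PO₄³⁻]^2 = (3s)^3 · (2s)^2 = 108s^5
Ksp = 108 × (1.391×10⁻⁶)^5 = 5.6×10⁻²⁸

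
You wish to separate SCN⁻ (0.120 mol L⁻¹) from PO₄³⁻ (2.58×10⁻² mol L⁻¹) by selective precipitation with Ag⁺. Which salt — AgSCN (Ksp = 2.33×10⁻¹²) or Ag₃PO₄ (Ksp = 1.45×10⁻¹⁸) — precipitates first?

AgSCN

A salt starts to precipitate once the ion product Q reaches its Ksp.
For AgSCN: [Ag⁺] = (Ksp/[SCN⁻]) = 1.94×10⁻¹¹ mol L⁻¹
For Ag₃PO₄: [Ag⁺] = (Ksp/[PO₄³⁻])^(1/3) = 3.83×10⁻⁶ mol L⁻¹
Since AgSCN needs less Ag⁺ to reach saturation, it precipitates first.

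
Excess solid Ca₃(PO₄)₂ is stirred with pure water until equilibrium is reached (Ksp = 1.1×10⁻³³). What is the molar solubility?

Ca₃(PO₄)₂(s) ⇌ 3 Ca²⁺(aq) + 2 PO₄³⁻(aq)
With molar solubility s: [Ca²⁺] = 3s, [PO₄³⁻] = 2s.
Ksp = [Ca²⁺]^3[PO₄³⁻]^2 = (3s)^3 · (2s)^2 = 108s^5
108s^5 = 1.1×10⁻³³  ⇒  s^5 = 1.0×10⁻³⁵
s = 1.0×10⁻⁷ mol/L

1.0×10⁻⁷ M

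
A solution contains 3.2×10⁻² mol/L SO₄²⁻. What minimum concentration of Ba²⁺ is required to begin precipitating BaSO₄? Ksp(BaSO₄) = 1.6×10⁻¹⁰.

Precipitation of each salt begins when its ion product equals Ksp.
BaSO₄(s) ⇌ Ba²⁺(aq) + SO₄²⁻(aq)
Ksp = [Ba²⁺][SO₄²⁻] = [Ba²⁺](3.2×10⁻²)
[Ba²⁺] = 1.6×10⁻¹⁰ / (3.2×10⁻²) = 5.0×10⁻⁹
[Ba²⁺] = 5.0×10⁻⁹ mol/L

5.0×10⁻⁹ M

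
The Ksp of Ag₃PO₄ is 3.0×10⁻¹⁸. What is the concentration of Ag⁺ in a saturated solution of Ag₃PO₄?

5.5×10⁻⁵ M

Ag₃PO₄(s) ⇌ 3 Ag⁺(aq) + PO₄³⁻(aq)
Let s be the molar solubility. Then [Ag⁺] = 3s and [PO₄³⁻] = s.
Ksp = [Ag⁺]^3[PO₄³⁻] = (3s)^3 · s = 27s^4 = 3.0×10⁻¹⁸
s = 1.8×10⁻⁵ mol L⁻¹
[Ag⁺] = 3s = 5.5×10⁻⁵ mol L⁻¹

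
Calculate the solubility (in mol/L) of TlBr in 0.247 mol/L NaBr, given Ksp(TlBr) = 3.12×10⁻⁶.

TlBr(s) ⇌ Tl⁺(aq) + Br⁻(aq)
Let s be the solubility of TlBr here. The common ion gives [Br⁻] ≈ 0.247 mol/L, and [Tl⁺] = s.
Ksp = [Tl⁺][Br⁻] = s(0.247)
s = 3.12×10⁻⁶ / (0.247) = 1.26×10⁻⁵
s = 1.26×10⁻⁵ mol/L

1.26×10⁻⁵ M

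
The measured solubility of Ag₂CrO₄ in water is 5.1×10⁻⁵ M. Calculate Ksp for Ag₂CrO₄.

Ag₂CrO₄(s) ⇌ 2 Ag⁺(aq) + CrO₄²⁻(aq)
If s mol/L of Ag₂CrO₄ dissolves, [Ag⁺] = 2s and [CrO₄²⁻] = s.
Ksp = [Ag⁺]^2[CrO₄²⁻] = (2s)^2 · s = 4s^3
Ksp = 4 × (5.1×10⁻⁵)^3 = 5.3×10⁻¹³

Ksp = 5.3×10⁻¹³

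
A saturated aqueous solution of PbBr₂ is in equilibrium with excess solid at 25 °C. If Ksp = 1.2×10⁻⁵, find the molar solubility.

PbBr₂(s) ⇌ Pb²⁺(aq) + 2 Br⁻(aq)
With molar solubility s: [Pb²⁺] = s, [Br⁻] = 2s.
Ksp = [Pb²⁺][Br⁻]^2 = s · (2s)^2 = 4s^3
4s^3 = 1.2×10⁻⁵  ⇒  s^3 = 3.0×10⁻⁶
s = 1.4×10⁻² mol/L

1.4×10⁻² M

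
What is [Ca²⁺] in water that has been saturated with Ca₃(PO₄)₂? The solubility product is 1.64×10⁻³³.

3.26×10⁻⁷ M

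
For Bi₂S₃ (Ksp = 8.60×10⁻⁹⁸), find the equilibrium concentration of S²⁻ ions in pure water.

4.54×10⁻²⁰ M

Bi₂S₃(s) ⇌ 2 Bi³⁺(aq) + 3 S²⁻(aq)
Let s be the molar solubility. Then [Bi³⁺] = 2s and [S²⁻] = 3s.
Ksp = [Bi³⁺]^2[S²⁻]^3 = (2s)^2 · (3s)^3 = 108s^5 = 8.60×10⁻⁹⁸
s = 1.51×10⁻²⁰ M
[S²⁻] = 3s = 4.54×10⁻²⁰ M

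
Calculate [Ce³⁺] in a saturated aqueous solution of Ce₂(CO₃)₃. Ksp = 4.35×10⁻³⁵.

1.05×10⁻⁷ M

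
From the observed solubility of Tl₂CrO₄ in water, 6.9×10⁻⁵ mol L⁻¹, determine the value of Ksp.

Ksp = 1.3×10⁻¹²

Tl₂CrO₄(s) ⇌ 2 Tl⁺(aq) + CrO₄²⁻(aq)
If s mol/L of Tl₂CrO₄ dissolves, [Tl⁺] = 2s and [CrO₄²⁻] = s.
Ksp = [Tl⁺]^2[CrO₄²⁻] = (2s)^2 · s = 4s^3
Ksp = 4 × (6.9×10⁻⁵)^3 = 1.3×10⁻¹²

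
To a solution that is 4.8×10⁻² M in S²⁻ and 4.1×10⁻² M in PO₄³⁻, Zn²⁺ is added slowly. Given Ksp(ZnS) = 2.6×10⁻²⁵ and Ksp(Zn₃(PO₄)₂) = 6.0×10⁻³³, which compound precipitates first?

ZnS

The threshold for precipitation is Q = Ksp.
For ZnS: [Zn²⁺] = (Ksp/[S²⁻]) = 5.4×10⁻²⁴ M
For Zn₃(PO₄)₂: [Zn²⁺] = (Ksp/[PO₄³⁻]^2)^(1/3) = 1.5×10⁻¹⁰ M
ZnS requires the lower [Zn²⁺], so it precipitates first.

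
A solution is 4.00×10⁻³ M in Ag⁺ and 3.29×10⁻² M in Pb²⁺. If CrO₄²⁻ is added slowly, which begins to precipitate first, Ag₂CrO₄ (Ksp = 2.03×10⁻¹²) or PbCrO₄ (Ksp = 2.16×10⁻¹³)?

A salt starts to precipitate once the ion product Q reaches its Ksp.
For Ag₂CrO₄: [CrO₄²⁻] = (Ksp/[Ag⁺]^2) = 1.27×10⁻⁷ M
For PbCrO₄: [CrO₄²⁻] = (Ksp/[Pb²⁺]) = 6.57×10⁻¹² M
PbCrO₄ requires the lower [CrO₄²⁻], so it precipitates first.

PbCrO₄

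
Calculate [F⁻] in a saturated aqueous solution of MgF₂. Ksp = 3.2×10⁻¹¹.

4.0×10⁻⁴ M

MgF₂(s) ⇌ Mg²⁺(aq) + 2 F⁻(aq)
With molar solubility s: [Mg²⁺] = s, [F⁻] = 2s.
Ksp = [Mg²⁺][F⁻]^2 = s · (2s)^2 = 4s^3 = 3.2×10⁻¹¹
s = 2.0×10⁻⁴ mol L⁻¹
[F⁻] = 2s = 4.0×10⁻⁴ mol L⁻¹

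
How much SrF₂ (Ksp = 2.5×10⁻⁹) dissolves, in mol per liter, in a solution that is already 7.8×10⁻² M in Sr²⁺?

9.0×10⁻⁵ M

SrF₂(s) ⇌ Sr²⁺(aq) + 2 F⁻(aq)
The solution already contains Sr²⁺ at 7.8×10⁻² M. Let s be the molar solubility of SrF₂.
[Sr²⁺] ≈ 7.8×10⁻² M (common ion dominates); [F⁻] = 2s.
Ksp = [Sr²⁺][F⁻]^2 = (7.8×10⁻²)(2s)^2
(2s)^2 = 2.5×10⁻⁹ / (7.8×10⁻²) = 3.2×10⁻⁸
s = 9.0×10⁻⁵ M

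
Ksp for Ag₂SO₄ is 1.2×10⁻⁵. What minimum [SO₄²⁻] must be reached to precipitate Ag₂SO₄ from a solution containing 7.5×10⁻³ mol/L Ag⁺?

A salt starts to precipitate once the ion product Q reaches its Ksp.
Ag₂SO₄(s) ⇌ 2 Ag⁺(aq) + SO₄²⁻(aq)
Ksp = [Ag⁺]^2[SO₄²⁻] = [SO₄²⁻](7.5×10⁻³)^2
[SO₄²⁻] = 1.2×10⁻⁵ / (7.5×10⁻³)^2 = 0.21
[SO₄²⁻] = 0.21 mol/L

0.21 M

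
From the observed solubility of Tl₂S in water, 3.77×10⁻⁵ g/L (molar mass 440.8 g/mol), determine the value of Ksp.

Convert to molarity: s = 3.77×10⁻⁵ / 440.8 = 8.5526×10⁻⁸ mol/L
Tl₂S(s) ⇌ 2 Tl⁺(aq) + S²⁻(aq)
With molar solubility s: [Tl⁺] = 2s, [S²⁻] = s.
Ksp = [Tl⁺]^2[S²⁻] = (2s)^2 · s = 4s^3
Ksp = 4 × (8.5526×10⁻⁸)^3 = 2.50×10⁻²¹

Ksp = 2.50×10⁻²¹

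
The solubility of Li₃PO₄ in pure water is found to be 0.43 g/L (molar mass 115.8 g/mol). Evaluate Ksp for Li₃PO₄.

Ksp = 5.1×10⁻⁹

Convert to molarity: s = 0.43 / 115.8 = 3.713×10⁻³ mol/L
Li₃PO₄(s) ⇌ 3 Li⁺(aq) + PO₄³⁻(aq)
For each mole of Li₃PO₄ that dissolves per liter, [Li⁺] = 3s and [PO₄³⁻] = s; let s denote this solubility.
Ksp = [Li⁺]^3[PO₄³⁻] = (3s)^3 · s = 27s^4
Ksp = 27 × (3.713×10⁻³)^4 = 5.1×10⁻⁹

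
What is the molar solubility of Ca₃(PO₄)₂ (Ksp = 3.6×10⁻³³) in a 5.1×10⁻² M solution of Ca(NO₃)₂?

Ca₃(PO₄)₂(s) ⇌ 3 Ca²⁺(aq) + 2 PO₄³⁻(aq)
Ca²⁺ is already present at 5.1×10⁻² M. If s mol/L of Ca₃(PO₄)₂ dissolves, [PO₄³⁻] = 2s while [Ca²⁺] ≈ 5.1×10⁻² M.
Ksp = [Ca²⁺]^3[PO₄³⁻]^2 = (5.1×10⁻²)^3(2s)^2
(2s)^2 = 3.6×10⁻³³ / (5.1×10⁻²)^3 = 2.7×10⁻²⁹
s = 2.6×10⁻¹⁵ M

2.6×10⁻¹⁵ M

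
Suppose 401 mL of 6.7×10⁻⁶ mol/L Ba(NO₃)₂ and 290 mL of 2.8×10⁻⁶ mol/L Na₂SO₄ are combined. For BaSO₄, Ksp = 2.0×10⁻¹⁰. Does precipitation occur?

No

The combined volume is 691 mL.
[Ba²⁺] = (6.7×10⁻⁶)(401)/691 = 3.9×10⁻⁶ mol/L
[SO₄²⁻] = (2.8×10⁻⁶)(290)/691 = 1.2×10⁻⁶ mol/L
Q = [Ba²⁺][SO₄²⁻] = 4.6×10⁻¹²
Since Q (4.6×10⁻¹²) is less than Ksp (2.0×10⁻¹⁰), no BaSO₄ precipitates.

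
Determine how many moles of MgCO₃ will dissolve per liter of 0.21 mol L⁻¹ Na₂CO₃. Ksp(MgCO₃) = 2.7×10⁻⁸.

1.3×10⁻⁷ M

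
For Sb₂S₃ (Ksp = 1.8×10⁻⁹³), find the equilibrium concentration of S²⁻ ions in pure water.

Sb₂S₃(s) ⇌ 2 Sb³⁺(aq) + 3 S²⁻(aq)
If s mol/L of Sb₂S₃ dissolves, [Sb³⁺] = 2s and [S²⁻] = 3s.
Ksp = [Sb³⁺]^2[S²⁻]^3 = (2s)^2 · (3s)^3 = 108s^5 = 1.8×10⁻⁹³
s = 1.1×10⁻¹⁹ mol L⁻¹
[S²⁻] = 3s = 3.3×10⁻¹⁹ mol L⁻¹

3.3×10⁻¹⁹ M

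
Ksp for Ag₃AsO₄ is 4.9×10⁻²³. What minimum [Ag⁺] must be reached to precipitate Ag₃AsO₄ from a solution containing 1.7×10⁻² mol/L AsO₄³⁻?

1.4×10⁻⁷ M

Precipitation begins when Q = Ksp.
Ag₃AsO₄(s) ⇌ 3 Ag⁺(aq) + AsO₄³⁻(aq)
Ksp = [Ag⁺]^3[AsO₄³⁻] = [Ag⁺]^3(1.7×10⁻²)
[Ag⁺]^3 = 4.9×10⁻²³ / (1.7×10⁻²) = 2.9×10⁻²¹
[Ag⁺] = 1.4×10⁻⁷ mol/L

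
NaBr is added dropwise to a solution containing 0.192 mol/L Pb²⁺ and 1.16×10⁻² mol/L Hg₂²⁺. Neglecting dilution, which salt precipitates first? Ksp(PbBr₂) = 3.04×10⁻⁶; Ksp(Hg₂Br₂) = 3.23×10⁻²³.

Hg₂Br₂

The threshold for precipitation is Q = Ksp.
For PbBr₂: [Br⁻] = (Ksp/[Pb²⁺])^(1/2) = 3.98×10⁻³ mol/L
For Hg₂Br₂: [Br⁻] = (Ksp/[Hg₂²⁺])^(1/2) = 5.28×10⁻¹¹ mol/L
Hg₂Br₂ requires the lower [Br⁻], so it precipitates first.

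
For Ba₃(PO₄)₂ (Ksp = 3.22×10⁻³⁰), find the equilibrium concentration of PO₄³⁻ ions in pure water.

9.91×10⁻⁷ M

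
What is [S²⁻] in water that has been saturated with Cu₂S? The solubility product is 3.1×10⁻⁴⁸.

9.2×10⁻¹⁷ M

Cu₂S(s) ⇌ 2 Cu⁺(aq) + S²⁻(aq)
Let s be the molar solubility. Then [Cu⁺] = 2s and [S²⁻] = s.
Ksp = [Cu⁺]^2[S²⁻] = (2s)^2 · s = 4s^3 = 3.1×10⁻⁴⁸
s = 9.2×10⁻¹⁷ M
[S²⁻] = s = 9.2×10⁻¹⁷ M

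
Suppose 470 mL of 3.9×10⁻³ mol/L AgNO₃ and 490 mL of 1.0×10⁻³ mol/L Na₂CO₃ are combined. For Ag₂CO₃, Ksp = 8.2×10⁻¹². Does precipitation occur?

Total volume after mixing = 470 + 490 = 960 mL.
[Ag⁺] = (3.9×10⁻³)(470)/960 = 1.9×10⁻³ mol/L
[CO₃²⁻] = (1.0×10⁻³)(490)/960 = 5.1×10⁻⁴ mol/L
Q = [Ag⁺]^2[CO₃²⁻] = 1.9×10⁻⁹
Because Q > Ksp (1.9×10⁻⁹ vs 8.2×10⁻¹²), a precipitate of Ag₂CO₃ forms.

Yes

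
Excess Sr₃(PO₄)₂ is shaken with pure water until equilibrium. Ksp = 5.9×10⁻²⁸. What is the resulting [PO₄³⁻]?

Sr₃(PO₄)₂(s) ⇌ 3 Sr²⁺(aq) + 2 PO₄³⁻(aq)
Call the molar solubility s, so that [Sr²⁺] = 3s and [PO₄³⁻] = 2s.
Ksp = [Sr²⁺]^3[PO₄³⁻]^2 = (3s)^3 · (2s)^2 = 108s^5 = 5.9×10⁻²⁸
s = 1.4×10⁻⁶ M
[PO₄³⁻] = 2s = 2.8×10⁻⁶ M

2.8×10⁻⁶ M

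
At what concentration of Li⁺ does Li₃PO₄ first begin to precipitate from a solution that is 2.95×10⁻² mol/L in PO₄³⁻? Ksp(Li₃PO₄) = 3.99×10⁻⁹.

5.13×10⁻³ M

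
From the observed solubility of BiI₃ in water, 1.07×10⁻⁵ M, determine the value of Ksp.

Ksp = 3.54×10⁻¹⁹

BiI₃(s) ⇌ Bi³⁺(aq) + 3 I⁻(aq)
If s mol/L of BiI₃ dissolves, [Bi³⁺] = s and [I⁻] = 3s.
Ksp = [Bi³⁺][I⁻]^3 = s · (3s)^3 = 27s^4
Ksp = 27 × (1.07×10⁻⁵)^4 = 3.54×10⁻¹⁹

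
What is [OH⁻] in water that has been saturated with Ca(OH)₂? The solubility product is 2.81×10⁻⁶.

Ca(OH)₂(s) ⇌ Ca²⁺(aq) + 2 OH⁻(aq)
Call the molar solubility s, so that [Ca²⁺] = s and [OH⁻] = 2s.
Ksp = [Ca²⁺][OH⁻]^2 = s · (2s)^2 = 4s^3 = 2.81×10⁻⁶
s = 8.89×10⁻³ mol/L
[OH⁻] = 2s = 1.78×10⁻² mol/L

1.78×10⁻² M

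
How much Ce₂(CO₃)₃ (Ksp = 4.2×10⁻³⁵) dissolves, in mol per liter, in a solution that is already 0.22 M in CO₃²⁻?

Ce₂(CO₃)₃(s) ⇌ 2 Ce³⁺(aq) + 3 CO₃²⁻(aq)
Let s be the solubility of Ce₂(CO₃)₃ here. The common ion gives [CO₃²⁻] ≈ 0.22 M, and [Ce³⁺] = 2s.
Ksp = [Ce³⁺]^2[CO₃²⁻]^3 = (2s)^2(0.22)^3
(2s)^2 = 4.2×10⁻³⁵ / (0.22)^3 = 3.9×10⁻³³
s = 3.1×10⁻¹⁷ M

3.1×10⁻¹⁷ M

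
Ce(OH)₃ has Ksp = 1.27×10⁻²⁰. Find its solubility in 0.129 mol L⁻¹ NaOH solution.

5.92×10⁻¹⁸ M

Ce(OH)₃(s) ⇌ Ce³⁺(aq) + 3 OH⁻(aq)
OH⁻ is already present at 0.129 mol L⁻¹. If s mol/L of Ce(OH)₃ dissolves, [Ce³⁺] = s while [OH⁻] ≈ 0.129 mol L⁻¹.
Ksp = [Ce³⁺][OH⁻]^3 = s(0.129)^3
s = 1.27×10⁻²⁰ / (0.129)^3 = 5.92×10⁻¹⁸
s = 5.92×10⁻¹⁸ mol L⁻¹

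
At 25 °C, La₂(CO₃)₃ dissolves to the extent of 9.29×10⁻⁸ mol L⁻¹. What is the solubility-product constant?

La₂(CO₃)₃(s) ⇌ 2 La³⁺(aq) + 3 CO₃²⁻(aq)
Call the molar solubility s, so that [La³⁺] = 2s and [CO₃²⁻] = 3s.
Ksp = [La³⁺]^2[CO₃²⁻]^3 = (2s)^2 · (3s)^3 = 108s^5
Ksp = 108 × (9.29×10⁻⁸)^5 = 7.47×10⁻³⁴

Ksp = 7.47×10⁻³⁴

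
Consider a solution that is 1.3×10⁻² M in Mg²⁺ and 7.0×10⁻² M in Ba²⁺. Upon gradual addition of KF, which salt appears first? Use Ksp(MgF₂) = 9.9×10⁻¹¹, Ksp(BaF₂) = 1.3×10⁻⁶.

MgF₂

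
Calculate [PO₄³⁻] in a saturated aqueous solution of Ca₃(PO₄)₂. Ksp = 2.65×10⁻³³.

Ca₃(PO₄)₂(s) ⇌ 3 Ca²⁺(aq) + 2 PO₄³⁻(aq)
With molar solubility s: [Ca²⁺] = 3s, [PO₄³⁻] = 2s.
Ksp = [Ca²⁺]^3[PO₄³⁻]^2 = (3s)^3 · (2s)^2 = 108s^5 = 2.65×10⁻³³
s = 1.20×10⁻⁷ mol/L
[PO₄³⁻] = 2s = 2.39×10⁻⁷ mol/L

2.39×10⁻⁷ M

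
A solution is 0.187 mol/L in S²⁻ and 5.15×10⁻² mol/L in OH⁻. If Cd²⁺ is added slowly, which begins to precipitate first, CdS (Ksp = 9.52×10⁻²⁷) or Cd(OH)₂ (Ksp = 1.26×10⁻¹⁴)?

Each salt precipitates once Q = Ksp for that salt.
For CdS: [Cd²⁺] = (Ksp/[S²⁻]) = 5.09×10⁻²⁶ mol/L
For Cd(OH)₂: [Cd²⁺] = (Ksp/[OH⁻]^2) = 4.75×10⁻¹² mol/L
The smaller threshold [Cd²⁺] is reached first, so CdS precipitates first.

CdS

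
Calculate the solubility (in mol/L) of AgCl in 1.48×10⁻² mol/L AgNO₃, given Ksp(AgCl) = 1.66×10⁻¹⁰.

AgCl(s) ⇌ Ag⁺(aq) + Cl⁻(aq)
With Ag⁺ already at 1.48×10⁻² mol/L and s small, take [Ag⁺] ≈ 1.48×10⁻² mol/L and [Cl⁻] = s.
Ksp = [Ag⁺][Cl⁻] = (1.48×10⁻²)s
s = 1.66×10⁻¹⁰ / (1.48×10⁻²) = 1.12×10⁻⁸
s = 1.12×10⁻⁸ mol/L

1.12×10⁻⁸ M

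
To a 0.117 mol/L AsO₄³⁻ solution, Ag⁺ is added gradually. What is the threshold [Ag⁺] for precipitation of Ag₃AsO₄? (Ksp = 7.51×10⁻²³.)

8.63×10⁻⁸ M

A salt starts to precipitate once the ion product Q reaches its Ksp.
Ag₃AsO₄(s) ⇌ 3 Ag⁺(aq) + AsO₄³⁻(aq)
Ksp = [Ag⁺]^3[AsO₄³⁻] = [Ag⁺]^3(0.117)
[Ag⁺]^3 = 7.51×10⁻²³ / (0.117) = 6.42×10⁻²²
[Ag⁺] = 8.63×10⁻⁸ mol/L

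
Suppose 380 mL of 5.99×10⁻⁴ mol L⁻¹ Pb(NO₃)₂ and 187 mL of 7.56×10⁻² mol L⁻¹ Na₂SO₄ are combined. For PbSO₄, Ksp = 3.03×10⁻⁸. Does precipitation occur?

The combined volume is 567 mL.
[Pb²⁺] = (5.99×10⁻⁴)(380)/567 = 4.01×10⁻⁴ mol L⁻¹
[SO₄²⁻] = (7.56×10⁻²)(187)/567 = 2.49×10⁻² mol L⁻¹
Q = [Pb²⁺][SO₄²⁻] = 1.00×10⁻⁵
Q = 1.00×10⁻⁵ > Ksp = 3.03×10⁻⁸, so the solution is supersaturated and PbSO₄ precipitates.

Yes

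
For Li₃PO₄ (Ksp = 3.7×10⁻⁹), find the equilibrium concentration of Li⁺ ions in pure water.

Li₃PO₄(s) ⇌ 3 Li⁺(aq) + PO₄³⁻(aq)
With molar solubility s: [Li⁺] = 3s, [PO₄³⁻] = s.
Ksp = [Li⁺]^3[PO₄³⁻] = (3s)^3 · s = 27s^4 = 3.7×10⁻⁹
s = 3.4×10⁻³ mol L⁻¹
[Li⁺] = 3s = 1.0×10⁻² mol L⁻¹

1.0×10⁻² M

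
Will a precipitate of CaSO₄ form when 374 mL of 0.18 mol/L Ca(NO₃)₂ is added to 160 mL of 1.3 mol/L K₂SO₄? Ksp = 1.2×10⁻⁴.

Yes

After mixing, V = 374 mL + 160 mL = 534 mL.
[Ca²⁺] = (0.18)(374)/534 = 0.13 mol/L
[SO₄²⁻] = (1.3)(160)/534 = 0.39 mol/L
Q = [Ca²⁺][SO₄²⁻] = 4.9×10⁻²
Since Q (4.9×10⁻²) exceeds Ksp (1.2×10⁻⁴), CaSO₄ will precipitate.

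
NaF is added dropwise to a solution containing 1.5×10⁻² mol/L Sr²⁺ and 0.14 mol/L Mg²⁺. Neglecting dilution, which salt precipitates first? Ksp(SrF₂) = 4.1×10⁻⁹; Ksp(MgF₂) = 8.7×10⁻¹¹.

MgF₂

Precipitation begins when Q = Ksp.
For SrF₂: [F⁻] = (Ksp/[Sr²⁺])^(1/2) = 5.2×10⁻⁴ mol/L
For MgF₂: [F⁻] = (Ksp/[Mg²⁺])^(1/2) = 2.5×10⁻⁵ mol/L
The smaller threshold [F⁻] is reached first, so MgF₂ precipitates first.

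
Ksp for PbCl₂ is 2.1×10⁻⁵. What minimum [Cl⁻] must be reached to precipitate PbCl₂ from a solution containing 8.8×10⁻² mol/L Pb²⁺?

Precipitation of each salt begins when its ion product equals Ksp.
PbCl₂(s) ⇌ Pb²⁺(aq) + 2 Cl⁻(aq)
Ksp = [Pb²⁺][Cl⁻]^2 = [Cl⁻]^2(8.8×10⁻²)
[Cl⁻]^2 = 2.1×10⁻⁵ / (8.8×10⁻²) = 2.4×10⁻⁴
[Cl⁻] = 1.5×10⁻² mol/L

1.5×10⁻² M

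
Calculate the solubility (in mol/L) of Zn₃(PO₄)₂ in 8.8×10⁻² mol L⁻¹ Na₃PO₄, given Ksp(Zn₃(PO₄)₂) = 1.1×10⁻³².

3.7×10⁻¹¹ M

Zn₃(PO₄)₂(s) ⇌ 3 Zn²⁺(aq) + 2 PO₄³⁻(aq)
With PO₄³⁻ already at 8.8×10⁻² mol L⁻¹ and s small, take [PO₄³⁻] ≈ 8.8×10⁻² mol L⁻¹ and [Zn²⁺] = 3s.
Ksp = [Zn²⁺]^3[PO₄³⁻]^2 = (3s)^3(8.8×10⁻²)^2
(3s)^3 = 1.1×10⁻³² / (8.8×10⁻²)^2 = 1.4×10⁻³⁰
s = 3.7×10⁻¹¹ mol L⁻¹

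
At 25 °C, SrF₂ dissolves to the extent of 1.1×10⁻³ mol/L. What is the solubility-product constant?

SrF₂(s) ⇌ Sr²⁺(aq) + 2 F⁻(aq)
Let s be the molar solubility. Then [Sr²⁺] = s and [F⁻] = 2s.
Ksp = [Sr²⁺][F⁻]^2 = s · (2s)^2 = 4s^3
Ksp = 4 × (1.1×10⁻³)^3 = 5.3×10⁻⁹

Ksp = 5.3×10⁻⁹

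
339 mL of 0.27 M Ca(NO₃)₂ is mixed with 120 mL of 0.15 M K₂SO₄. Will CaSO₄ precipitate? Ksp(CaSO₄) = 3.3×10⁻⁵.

Yes

Total volume after mixing = 339 + 120 = 459 mL.
[Ca²⁺] = (0.27)(339)/459 = 0.20 M
[SO₄²⁻] = (0.15)(120)/459 = 3.9×10⁻² M
Q = [Ca²⁺][SO₄²⁻] = 7.8×10⁻³
Because Q > Ksp (7.8×10⁻³ vs 3.3×10⁻⁵), a precipitate of CaSO₄ forms.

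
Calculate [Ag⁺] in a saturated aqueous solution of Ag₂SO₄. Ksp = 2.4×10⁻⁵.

Ag₂SO₄(s) ⇌ 2 Ag⁺(aq) + SO₄²⁻(aq)
With molar solubility s: [Ag⁺] = 2s, [SO₄²⁻] = s.
Ksp = [Ag⁺]^2[SO₄²⁻] = (2s)^2 · s = 4s^3 = 2.4×10⁻⁵
s = 1.8×10⁻² M
[Ag⁺] = 2s = 3.6×10⁻² M

3.6×10⁻² M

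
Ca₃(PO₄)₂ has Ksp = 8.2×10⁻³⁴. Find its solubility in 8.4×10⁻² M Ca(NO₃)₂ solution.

Ca₃(PO₄)₂(s) ⇌ 3 Ca²⁺(aq) + 2 PO₄³⁻(aq)
Let s be the solubility of Ca₃(PO₄)₂ here. The common ion gives [Ca²⁺] ≈ 8.4×10⁻² M, and [PO₄³⁻] = 2s.
Ksp = [Ca²⁺]^3[PO₄³⁻]^2 = (8.4×10⁻²)^3(2s)^2
(2s)^2 = 8.2×10⁻³⁴ / (8.4×10⁻²)^3 = 1.4×10⁻³⁰
s = 5.9×10⁻¹⁶ M

5.9×10⁻¹⁶ M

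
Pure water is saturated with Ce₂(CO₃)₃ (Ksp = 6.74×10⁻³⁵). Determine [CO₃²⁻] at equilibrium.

1.72×10⁻⁷ M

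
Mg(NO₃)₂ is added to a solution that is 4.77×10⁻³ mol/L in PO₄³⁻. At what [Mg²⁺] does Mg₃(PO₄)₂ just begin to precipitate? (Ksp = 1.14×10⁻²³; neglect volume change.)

7.94×10⁻⁷ M

A salt starts to precipitate once the ion product Q reaches its Ksp.
Mg₃(PO₄)₂(s) ⇌ 3 Mg²⁺(aq) + 2 PO₄³⁻(aq)
Ksp = [Mg²⁺]^3[PO₄³⁻]^2 = [Mg²⁺]^3(4.77×10⁻³)^2
[Mg²⁺]^3 = 1.14×10⁻²³ / (4.77×10⁻³)^2 = 5.01×10⁻¹⁹
[Mg²⁺] = 7.94×10⁻⁷ mol/L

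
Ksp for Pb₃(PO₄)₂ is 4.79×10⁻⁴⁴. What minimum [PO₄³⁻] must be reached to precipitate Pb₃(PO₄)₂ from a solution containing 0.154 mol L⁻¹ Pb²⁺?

3.62×10⁻²¹ M

Each salt precipitates once Q = Ksp for that salt.
Pb₃(PO₄)₂(s) ⇌ 3 Pb²⁺(aq) + 2 PO₄³⁻(aq)
Ksp = [Pb²⁺]^3[PO₄³⁻]^2 = [PO₄³⁻]^2(0.154)^3
[PO₄³⁻]^2 = 4.79×10⁻⁴⁴ / (0.154)^3 = 1.31×10⁻⁴¹
[PO₄³⁻] = 3.62×10⁻²¹ mol L⁻¹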